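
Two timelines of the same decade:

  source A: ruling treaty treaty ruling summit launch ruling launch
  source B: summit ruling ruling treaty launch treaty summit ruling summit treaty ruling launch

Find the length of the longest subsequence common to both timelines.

7

Match ruling [1,3]; then treaty [2,4]; then treaty [3,6]; then ruling [4,8]; then summit [5,9]; then ruling [7,11]; then launch [8,12] — 7 events in the same relative order in both. The LCS DP gives dp[8][12] = 7, so this is optimal.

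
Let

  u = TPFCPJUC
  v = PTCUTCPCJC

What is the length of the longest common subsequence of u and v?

Taking T (u #1, v #5) → P (u #2, v #7) → C (u #4, v #8) → J (u #6, v #9) → C (u #8, v #10) gives a common subsequence of length 5. Since dp[8][10] = 5, nothing longer is possible.

5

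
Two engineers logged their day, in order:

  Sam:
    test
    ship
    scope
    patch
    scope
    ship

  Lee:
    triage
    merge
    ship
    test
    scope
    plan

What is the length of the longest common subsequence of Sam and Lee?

One common subsequence of length 2: test (Sam #1, Lee #4), scope (Sam #3, Lee #5), and the DP table's final entry dp[6][6] is also 2, so no common subsequence is longer.

2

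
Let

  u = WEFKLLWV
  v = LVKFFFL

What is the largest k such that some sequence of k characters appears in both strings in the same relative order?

Let dp[i][j] be the LCS length of the first i characters of u and the first j characters of v. dp[i][j] = dp[i-1][j-1]+1 when the i-th and j-th characters match, else max(dp[i-1][j], dp[i][j-1]).
    ·  L  V  K  F  F  F  L
 ·  0  0  0  0  0  0  0  0
 W  0  0  0  0  0  0  0  0
 E  0  0  0  0  0  0  0  0
 F  0  0  0  0  1  1  1  1
 K  0  0  0  1  1  1  1  1
 L  0  1  1  1  1  1  1  2
 L  0  1  1  1  1  1  1  2
 W  0  1  1  1  1  1  1  2
 V  0  1  2  2  2  2  2  2
dp[8][7] = 2. One LCS (by backtracking along matches): FL.

2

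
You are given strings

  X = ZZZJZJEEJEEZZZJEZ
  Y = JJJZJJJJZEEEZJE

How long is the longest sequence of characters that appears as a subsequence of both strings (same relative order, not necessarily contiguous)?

9

Match Z at X[1]=Y[4] → J at X[4]=Y[8] → Z at X[5]=Y[9] → E at X[8]=Y[10] → E at X[10]=Y[11] → E at X[11]=Y[12] → Z at X[14]=Y[13] → J at X[15]=Y[14] → E at X[16]=Y[15] — 9 characters in the same relative order in both. dp[17][15] = 9 confirms this is the maximum.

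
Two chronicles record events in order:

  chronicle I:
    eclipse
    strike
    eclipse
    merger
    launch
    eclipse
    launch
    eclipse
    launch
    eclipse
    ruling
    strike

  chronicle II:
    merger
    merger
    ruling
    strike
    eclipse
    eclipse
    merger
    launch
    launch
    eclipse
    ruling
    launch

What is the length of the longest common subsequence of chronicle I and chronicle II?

Match eclipse at chronicle I[1]=chronicle II[5], then eclipse at chronicle I[3]=chronicle II[6], then merger at chronicle I[4]=chronicle II[7], then launch at chronicle I[5]=chronicle II[8], then launch at chronicle I[7]=chronicle II[9], then eclipse at chronicle I[8]=chronicle II[10], then launch at chronicle I[9]=chronicle II[12] — 7 events in the same relative order in both. Since dp[12][12] = 7, nothing longer is possible.

7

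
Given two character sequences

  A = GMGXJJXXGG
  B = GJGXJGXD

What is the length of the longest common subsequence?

5

Let dp[i][j] be the LCS length of the first i characters of A and the first j characters of B. dp[i][j] = dp[i-1][j-1]+1 when the i-th and j-th characters match, else max(dp[i-1][j], dp[i][j-1]).
    ·  G  J  G  X  J  G  X  D
 ·  0  0  0  0  0  0  0  0  0
 G  0  1  1  1  1  1  1  1  1
 M  0  1  1  1  1  1  1  1  1
 G  0  1  1  2  2  2  2  2  2
 X  0  1  1  2  3  3  3  3  3
 J  0  1  2  2  3  4  4  4  4
 J  0  1  2  2  3  4  4  4  4
 X  0  1  2  2  3  4  4  5  5
 X  0  1  2  2  3  4  4  5  5
 G  0  1  2  3  3  4  5  5  5
 G  0  1  2  3  3  4  5  5  5
dp[10][8] = 5. One LCS (by backtracking along matches): GGXJX.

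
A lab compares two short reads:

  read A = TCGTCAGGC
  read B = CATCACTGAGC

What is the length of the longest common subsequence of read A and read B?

Let dp[i][j] be the LCS length of the first i bases of read A and the first j bases of read B. dp[i][j] = dp[i-1][j-1]+1 when the i-th and j-th bases match, else max(dp[i-1][j], dp[i][j-1]).
    ·  C  A  T  C  A  C  T  G  A  G  C
 ·  0  0  0  0  0  0  0  0  0  0  0  0
 T  0  0  0  1  1  1  1  1  1  1  1  1
 C  0  1  1  1  2  2  2  2  2  2  2  2
 G  0  1  1  1  2  2  2  2  3  3  3  3
 T  0  1  1  2  2  2  2  3  3  3  3  3
 C  0  1  1  2  3  3  3  3  3  3  3  4
 A  0  1  2  2  3  4  4  4  4  4  4  4
 G  0  1  2  2  3  4  4  4  5  5  5  5
 G  0  1  2  2  3  4  4  4  5  5  6  6
 C  0  1  2  2  3  4  5  5  5  5  6  7
dp[9][11] = 7. One LCS (by backtracking along matches): CTCAGGC.

7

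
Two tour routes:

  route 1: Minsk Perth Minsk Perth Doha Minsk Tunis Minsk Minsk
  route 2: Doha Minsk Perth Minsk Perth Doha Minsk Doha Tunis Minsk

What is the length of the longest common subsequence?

Taking Minsk (route 1 #1, route 2 #2) → Perth (route 1 #2, route 2 #3) → Minsk (route 1 #3, route 2 #4) → Perth (route 1 #4, route 2 #5) → Doha (route 1 #5, route 2 #6) → Minsk (route 1 #6, route 2 #7) → Tunis (route 1 #7, route 2 #9) → Minsk (route 1 #9, route 2 #10) gives a common subsequence of length 8. The LCS DP gives dp[9][10] = 8, so this is optimal.

8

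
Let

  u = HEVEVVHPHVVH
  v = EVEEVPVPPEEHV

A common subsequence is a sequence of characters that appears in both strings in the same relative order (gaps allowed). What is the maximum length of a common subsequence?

8

Pick E (u #2, v #1), V (u #3, v #2), E (u #4, v #4), V (u #5, v #5), V (u #6, v #7), P (u #8, v #9), H (u #9, v #12), V (u #11, v #13); all 8 characters appear in both, in order. The LCS DP gives dp[12][13] = 8, so this is optimal.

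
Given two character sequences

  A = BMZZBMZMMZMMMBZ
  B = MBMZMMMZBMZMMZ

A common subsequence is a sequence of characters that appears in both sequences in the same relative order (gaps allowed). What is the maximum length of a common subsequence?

11

One common subsequence of length 11: B at A[1]=B[2] → M at A[2]=B[3] → Z at A[4]=B[4] → M at A[6]=B[5] → M at A[8]=B[6] → M at A[9]=B[7] → Z at A[10]=B[8] → M at A[11]=B[10] → M at A[12]=B[12] → M at A[13]=B[13] → Z at A[15]=B[14]. The LCS DP gives dp[15][14] = 11, so this is optimal.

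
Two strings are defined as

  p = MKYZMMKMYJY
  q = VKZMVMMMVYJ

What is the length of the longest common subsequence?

Let dp[i][j] be the LCS length of the first i characters of p and the first j characters of q. dp[i][j] = dp[i-1][j-1]+1 when the i-th and j-th characters match, else max(dp[i-1][j], dp[i][j-1]).
    ·  V  K  Z  M  V  M  M  M  V  Y  J
 ·  0  0  0  0  0  0  0  0  0  0  0  0
 M  0  0  0  0  1  1  1  1  1  1  1  1
 K  0  0  1  1  1  1  1  1  1  1  1  1
 Y  0  0  1  1  1  1  1  1  1  1  2  2
 Z  0  0  1  2  2  2  2  2  2  2  2  2
 M  0  0  1  2  3  3  3  3  3  3  3  3
 M  0  0  1  2  3  3  4  4  4  4  4  4
 K  0  0  1  2  3  3  4  4  4  4  4  4
 M  0  0  1  2  3  3  4  5  5  5  5  5
 Y  0  0  1  2  3  3  4  5  5  5  6  6
 J  0  0  1  2  3  3  4  5  5  5  6  7
 Y  0  0  1  2  3  3  4  5  5  5  6  7
dp[11][11] = 7. One LCS (by backtracking along matches): KZMMMYJ.

7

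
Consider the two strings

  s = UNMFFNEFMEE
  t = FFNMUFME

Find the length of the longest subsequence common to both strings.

Let dp[i][j] be the LCS length of the first i characters of s and the first j characters of t. dp[i][j] = dp[i-1][j-1]+1 when the i-th and j-th characters match, else max(dp[i-1][j], dp[i][j-1]).
    ·  F  F  N  M  U  F  M  E
 ·  0  0  0  0  0  0  0  0  0
 U  0  0  0  0  0  1  1  1  1
 N  0  0  0  1  1  1  1  1  1
 M  0  0  0  1  2  2  2  2  2
 F  0  1  1  1  2  2  3  3  3
 F  0  1  2  2  2  2  3  3  3
 N  0  1  2  3  3  3  3  3  3
 E  0  1  2  3  3  3  3  3  4
 F  0  1  2  3  3  3  4  4  4
 M  0  1  2  3  4  4  4  5  5
 E  0  1  2  3  4  4  4  5  6
 E  0  1  2  3  4  4  4  5  6
dp[11][8] = 6. One LCS (by backtracking along matches): FFNFME.

6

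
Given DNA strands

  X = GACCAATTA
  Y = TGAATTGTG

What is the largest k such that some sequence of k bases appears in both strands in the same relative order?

5

Let dp[i][j] be the LCS length of the first i bases of X and the first j bases of Y. dp[i][j] = dp[i-1][j-1]+1 when the i-th and j-th bases match, else max(dp[i-1][j], dp[i][j-1]).
    ·  T  G  A  A  T  T  G  T  G
 ·  0  0  0  0  0  0  0  0  0  0
 G  0  0  1  1  1  1  1  1  1  1
 A  0  0  1  2  2  2  2  2  2  2
 C  0  0  1  2  2  2  2  2  2  2
 C  0  0  1  2  2  2  2  2  2  2
 A  0  0  1  2  3  3  3  3  3  3
 A  0  0  1  2  3  3  3  3  3  3
 T  0  1  1  2  3  4  4  4  4  4
 T  0  1  1  2  3  4  5  5  5  5
 A  0  1  1  2  3  4  5  5  5  5
dp[9][9] = 5. One LCS (by backtracking along matches): GAATT.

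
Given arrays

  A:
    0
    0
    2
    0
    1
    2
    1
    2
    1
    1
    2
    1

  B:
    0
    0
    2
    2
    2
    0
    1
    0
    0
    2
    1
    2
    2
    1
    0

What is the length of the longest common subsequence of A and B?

10

Match 0 (A #1, B #1), 0 (A #2, B #2), 2 (A #3, B #5), 0 (A #4, B #6), 1 (A #5, B #7), 2 (A #6, B #10), 1 (A #7, B #11), 2 (A #8, B #12), 2 (A #11, B #13), 1 (A #12, B #14) — 10 values in the same relative order in both. The LCS DP gives dp[12][15] = 10, so this is optimal.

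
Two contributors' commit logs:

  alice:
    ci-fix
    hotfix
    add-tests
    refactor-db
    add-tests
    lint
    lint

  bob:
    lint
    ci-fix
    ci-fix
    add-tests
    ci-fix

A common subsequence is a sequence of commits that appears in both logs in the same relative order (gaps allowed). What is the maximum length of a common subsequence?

2

Pick ci-fix [1,3]; then add-tests [3,4]; all 2 commits appear in both, in order. dp[7][5] = 2 confirms this is the maximum.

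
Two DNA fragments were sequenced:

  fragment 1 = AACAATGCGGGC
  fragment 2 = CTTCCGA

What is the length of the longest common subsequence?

Let dp[i][j] be the LCS length of the first i bases of fragment 1 and the first j bases of fragment 2. dp[i][j] = dp[i-1][j-1]+1 when the i-th and j-th bases match, else max(dp[i-1][j], dp[i][j-1]).
    ·  C  T  T  C  C  G  A
 ·  0  0  0  0  0  0  0  0
 A  0  0  0  0  0  0  0  1
 A  0  0  0  0  0  0  0  1
 C  0  1  1  1  1  1  1  1
 A  0  1  1  1  1  1  1  2
 A  0  1  1  1  1  1  1  2
 T  0  1  2  2  2  2  2  2
 G  0  1  2  2  2  2  3  3
 C  0  1  2  2  3  3  3  3
 G  0  1  2  2  3  3  4  4
 G  0  1  2  2  3  3  4  4
 G  0  1  2  2  3  3  4  4
 C  0  1  2  2  3  4  4  4
dp[12][7] = 4. One LCS (by backtracking along matches): CTCG.

4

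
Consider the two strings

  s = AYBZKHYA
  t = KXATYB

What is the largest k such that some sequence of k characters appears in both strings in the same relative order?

3

Taking A (s #1, t #3), Y (s #2, t #5), B (s #3, t #6) gives a common subsequence of length 3. dp[8][6] = 3 confirms this is the maximum.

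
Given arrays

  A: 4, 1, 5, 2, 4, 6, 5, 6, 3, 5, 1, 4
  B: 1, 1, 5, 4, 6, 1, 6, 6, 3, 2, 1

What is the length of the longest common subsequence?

Match 1 [2,2] → 5 [3,3] → 4 [5,4] → 6 [6,7] → 6 [8,8] → 3 [9,9] → 1 [11,11] — 7 values in the same relative order in both, and the DP table's final entry dp[12][11] is also 7, so no common subsequence is longer.

7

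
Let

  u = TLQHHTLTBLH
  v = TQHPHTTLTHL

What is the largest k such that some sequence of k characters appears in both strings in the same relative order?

8

Pick T [1,1] → Q [3,2] → H [4,3] → H [5,5] → T [6,7] → L [7,8] → T [8,9] → L [10,11]; all 8 characters appear in both, in order, and the DP table's final entry dp[11][11] is also 8, so no common subsequence is longer.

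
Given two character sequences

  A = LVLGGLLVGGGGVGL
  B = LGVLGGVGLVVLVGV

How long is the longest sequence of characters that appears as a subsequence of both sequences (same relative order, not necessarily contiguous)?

One common subsequence of length 10: L at A[1]=B[1] → V at A[2]=B[3] → L at A[3]=B[4] → G at A[4]=B[6] → G at A[5]=B[8] → L at A[6]=B[9] → L at A[7]=B[12] → V at A[8]=B[13] → G at A[12]=B[14] → V at A[13]=B[15], and the DP table's final entry dp[15][15] is also 10, so no common subsequence is longer.

10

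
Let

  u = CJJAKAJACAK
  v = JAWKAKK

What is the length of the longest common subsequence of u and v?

Match J (u #3, v #1) → A (u #4, v #2) → K (u #5, v #4) → A (u #6, v #5) → K (u #11, v #7) — 5 characters in the same relative order in both. dp[11][7] = 5 confirms this is the maximum.

5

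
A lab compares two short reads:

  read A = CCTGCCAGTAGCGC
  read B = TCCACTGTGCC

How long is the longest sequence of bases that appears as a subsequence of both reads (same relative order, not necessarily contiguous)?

Pick T [3,1]; then C [5,2]; then C [6,3]; then A [7,4]; then G [8,7]; then T [9,8]; then G [11,9]; then C [12,10]; then C [14,11]; all 9 bases appear in both, in order. Since dp[14][11] = 9, nothing longer is possible.

9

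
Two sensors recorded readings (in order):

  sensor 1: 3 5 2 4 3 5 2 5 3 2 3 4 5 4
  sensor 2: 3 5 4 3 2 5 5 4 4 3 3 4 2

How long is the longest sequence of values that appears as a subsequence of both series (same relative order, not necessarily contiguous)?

9

One common subsequence of length 9: 3 at sensor 1[1]=sensor 2[1] → 5 at sensor 1[2]=sensor 2[2] → 4 at sensor 1[4]=sensor 2[3] → 3 at sensor 1[5]=sensor 2[4] → 5 at sensor 1[6]=sensor 2[6] → 5 at sensor 1[8]=sensor 2[7] → 3 at sensor 1[9]=sensor 2[10] → 3 at sensor 1[11]=sensor 2[11] → 4 at sensor 1[12]=sensor 2[12]. The LCS DP gives dp[14][13] = 9, so this is optimal.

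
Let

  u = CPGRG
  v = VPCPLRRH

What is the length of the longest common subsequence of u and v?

3

Let dp[i][j] be the LCS length of the first i characters of u and the first j characters of v. dp[i][j] = dp[i-1][j-1]+1 when the i-th and j-th characters match, else max(dp[i-1][j], dp[i][j-1]).
    ·  V  P  C  P  L  R  R  H
 ·  0  0  0  0  0  0  0  0  0
 C  0  0  0  1  1  1  1  1  1
 P  0  0  1  1  2  2  2  2  2
 G  0  0  1  1  2  2  2  2  2
 R  0  0  1  1  2  2  3  3  3
 G  0  0  1  1  2  2  3  3  3
dp[5][8] = 3. One LCS (by backtracking along matches): CPR.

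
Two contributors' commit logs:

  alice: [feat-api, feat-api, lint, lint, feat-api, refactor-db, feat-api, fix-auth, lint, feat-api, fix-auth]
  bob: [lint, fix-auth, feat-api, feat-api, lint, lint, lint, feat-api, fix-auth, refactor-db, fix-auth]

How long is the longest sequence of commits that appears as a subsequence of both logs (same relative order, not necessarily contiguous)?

Match feat-api (alice #1, bob #3), then feat-api (alice #2, bob #4), then lint (alice #3, bob #6), then lint (alice #4, bob #7), then feat-api (alice #5, bob #8), then refactor-db (alice #6, bob #10), then fix-auth (alice #11, bob #11) — 7 commits in the same relative order in both, and the DP table's final entry dp[11][11] is also 7, so no common subsequence is longer.

7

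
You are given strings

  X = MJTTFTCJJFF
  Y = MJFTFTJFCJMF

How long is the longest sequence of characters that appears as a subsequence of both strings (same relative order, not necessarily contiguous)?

Let dp[i][j] be the LCS length of the first i characters of X and the first j characters of Y. dp[i][j] = dp[i-1][j-1]+1 when the i-th and j-th characters match, else max(dp[i-1][j], dp[i][j-1]).
    ·  M  J  F  T  F  T  J  F  C  J  M  F
 ·  0  0  0  0  0  0  0  0  0  0  0  0  0
 M  0  1  1  1  1  1  1  1  1  1  1  1  1
 J  0  1  2  2  2  2  2  2  2  2  2  2  2
 T  0  1  2  2  3  3  3  3  3  3  3  3  3
 T  0  1  2  2  3  3  4  4  4  4  4  4  4
 F  0  1  2  3  3  4  4  4  5  5  5  5  5
 T  0  1  2  3  4  4  5  5  5  5  5  5  5
 C  0  1  2  3  4  4  5  5  5  6  6  6  6
 J  0  1  2  3  4  4  5  6  6  6  7  7  7
 J  0  1  2  3  4  4  5  6  6  6  7  7  7
 F  0  1  2  3  4  5  5  6  7  7  7  7  8
 F  0  1  2  3  4  5  5  6  7  7  7  7  8
dp[11][12] = 8. One LCS (by backtracking along matches): MJTTFCJF.

8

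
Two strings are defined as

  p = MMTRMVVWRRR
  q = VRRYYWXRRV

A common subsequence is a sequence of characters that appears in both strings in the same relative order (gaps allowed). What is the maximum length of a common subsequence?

4

Taking R [4,3]; then W [8,6]; then R [9,8]; then R [10,9] gives a common subsequence of length 4. Since dp[11][10] = 4, nothing longer is possible.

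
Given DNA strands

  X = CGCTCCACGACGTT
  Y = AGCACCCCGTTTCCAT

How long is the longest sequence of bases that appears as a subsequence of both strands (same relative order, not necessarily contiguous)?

Match G [2,2], then C [3,3], then C [5,5], then C [6,6], then C [8,7], then C [11,8], then G [12,9], then T [13,12], then T [14,16] — 9 bases in the same relative order in both. Since dp[14][16] = 9, nothing longer is possible.

9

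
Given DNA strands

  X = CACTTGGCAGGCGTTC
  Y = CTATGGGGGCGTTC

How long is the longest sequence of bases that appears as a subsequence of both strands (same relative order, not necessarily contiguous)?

12

Taking C [1,1] → A [2,3] → T [4,4] → G [6,6] → G [7,7] → G [10,8] → G [11,9] → C [12,10] → G [13,11] → T [14,12] → T [15,13] → C [16,14] gives a common subsequence of length 12. Since dp[16][14] = 12, nothing longer is possible.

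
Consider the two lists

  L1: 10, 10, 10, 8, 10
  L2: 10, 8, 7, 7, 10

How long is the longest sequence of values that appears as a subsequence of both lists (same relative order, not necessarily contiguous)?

3

Taking 10 [3,1], 8 [4,2], 10 [5,5] gives a common subsequence of length 3. Since dp[5][5] = 3, nothing longer is possible.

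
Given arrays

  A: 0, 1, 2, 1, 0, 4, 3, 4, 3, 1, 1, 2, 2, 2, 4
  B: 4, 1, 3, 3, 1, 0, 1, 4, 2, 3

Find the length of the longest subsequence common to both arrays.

6

One common subsequence of length 6: 1 [4,2], 3 [7,3], 3 [9,4], 1 [10,5], 1 [11,7], 2 [12,9]. The LCS DP gives dp[15][10] = 6, so this is optimal.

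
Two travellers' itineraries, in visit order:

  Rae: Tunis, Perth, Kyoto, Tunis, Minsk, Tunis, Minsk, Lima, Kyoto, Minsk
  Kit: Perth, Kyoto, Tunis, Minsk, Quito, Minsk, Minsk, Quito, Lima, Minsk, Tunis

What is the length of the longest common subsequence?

Pick Perth at Rae[2]=Kit[1]; then Kyoto at Rae[3]=Kit[2]; then Tunis at Rae[4]=Kit[3]; then Minsk at Rae[5]=Kit[6]; then Minsk at Rae[7]=Kit[7]; then Lima at Rae[8]=Kit[9]; then Minsk at Rae[10]=Kit[10]; all 7 stops appear in both, in order. The LCS DP gives dp[10][11] = 7, so this is optimal.

7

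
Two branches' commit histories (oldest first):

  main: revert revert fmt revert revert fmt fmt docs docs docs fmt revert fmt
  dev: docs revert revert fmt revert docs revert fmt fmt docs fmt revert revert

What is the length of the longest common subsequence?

Match revert (main #1, dev #2), revert (main #2, dev #3), fmt (main #3, dev #4), revert (main #4, dev #5), revert (main #5, dev #7), fmt (main #6, dev #8), fmt (main #7, dev #9), docs (main #10, dev #10), fmt (main #11, dev #11), revert (main #12, dev #13) — 10 commits in the same relative order in both, and the DP table's final entry dp[13][13] is also 10, so no common subsequence is longer.

10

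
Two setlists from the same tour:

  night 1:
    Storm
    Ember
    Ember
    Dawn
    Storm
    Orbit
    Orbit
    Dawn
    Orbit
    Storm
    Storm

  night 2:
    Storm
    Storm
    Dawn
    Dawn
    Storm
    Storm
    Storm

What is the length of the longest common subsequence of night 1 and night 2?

5

Taking Storm at night 1[1]=night 2[2] → Dawn at night 1[4]=night 2[4] → Storm at night 1[5]=night 2[5] → Storm at night 1[10]=night 2[6] → Storm at night 1[11]=night 2[7] gives a common subsequence of length 5. Since dp[11][7] = 5, nothing longer is possible.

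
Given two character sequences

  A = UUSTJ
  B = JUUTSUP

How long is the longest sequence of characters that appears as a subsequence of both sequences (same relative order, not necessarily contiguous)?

Let dp[i][j] be the LCS length of the first i characters of A and the first j characters of B. dp[i][j] = dp[i-1][j-1]+1 when the i-th and j-th characters match, else max(dp[i-1][j], dp[i][j-1]).
    ·  J  U  U  T  S  U  P
 ·  0  0  0  0  0  0  0  0
 U  0  0  1  1  1  1  1  1
 U  0  0  1  2  2  2  2  2
 S  0  0  1  2  2  3  3  3
 T  0  0  1  2  3  3  3  3
 J  0  1  1  2  3  3  3  3
dp[5][7] = 3. One LCS (by backtracking along matches): UUS.

3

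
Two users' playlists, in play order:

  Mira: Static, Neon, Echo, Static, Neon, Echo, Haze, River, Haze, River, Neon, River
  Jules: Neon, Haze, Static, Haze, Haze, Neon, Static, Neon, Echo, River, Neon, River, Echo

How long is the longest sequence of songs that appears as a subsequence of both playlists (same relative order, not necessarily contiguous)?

8

One common subsequence of length 8: Static (Mira #1, Jules #3); then Neon (Mira #2, Jules #6); then Static (Mira #4, Jules #7); then Neon (Mira #5, Jules #8); then Echo (Mira #6, Jules #9); then River (Mira #10, Jules #10); then Neon (Mira #11, Jules #11); then River (Mira #12, Jules #12). Since dp[12][13] = 8, nothing longer is possible.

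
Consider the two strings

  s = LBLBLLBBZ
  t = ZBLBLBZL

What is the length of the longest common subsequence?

Pick B [2,2] → L [3,3] → B [4,4] → L [6,5] → B [8,6] → Z [9,7]; all 6 characters appear in both, in order. Since dp[9][8] = 6, nothing longer is possible.

6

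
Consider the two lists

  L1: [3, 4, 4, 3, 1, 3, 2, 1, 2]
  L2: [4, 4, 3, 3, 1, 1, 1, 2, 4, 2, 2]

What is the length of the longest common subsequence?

6

One common subsequence of length 6: 4 (L1 #2, L2 #1), then 4 (L1 #3, L2 #2), then 3 (L1 #4, L2 #4), then 1 (L1 #5, L2 #7), then 2 (L1 #7, L2 #10), then 2 (L1 #9, L2 #11), and the DP table's final entry dp[9][11] is also 6, so no common subsequence is longer.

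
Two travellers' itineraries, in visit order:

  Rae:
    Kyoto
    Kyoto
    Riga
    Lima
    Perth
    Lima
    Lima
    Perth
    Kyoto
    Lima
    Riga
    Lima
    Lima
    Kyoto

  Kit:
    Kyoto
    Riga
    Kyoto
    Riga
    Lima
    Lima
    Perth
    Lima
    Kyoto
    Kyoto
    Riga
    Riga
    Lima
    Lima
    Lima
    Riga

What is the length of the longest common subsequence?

10

One common subsequence of length 10: Kyoto at Rae[1]=Kit[1]; then Kyoto at Rae[2]=Kit[3]; then Riga at Rae[3]=Kit[4]; then Lima at Rae[4]=Kit[6]; then Perth at Rae[5]=Kit[7]; then Lima at Rae[6]=Kit[8]; then Kyoto at Rae[9]=Kit[10]; then Lima at Rae[10]=Kit[13]; then Lima at Rae[12]=Kit[14]; then Lima at Rae[13]=Kit[15]. Since dp[14][16] = 10, nothing longer is possible.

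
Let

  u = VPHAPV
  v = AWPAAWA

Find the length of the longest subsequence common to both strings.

Let dp[i][j] be the LCS length of the first i characters of u and the first j characters of v. dp[i][j] = dp[i-1][j-1]+1 when the i-th and j-th characters match, else max(dp[i-1][j], dp[i][j-1]).
    ·  A  W  P  A  A  W  A
 ·  0  0  0  0  0  0  0  0
 V  0  0  0  0  0  0  0  0
 P  0  0  0  1  1  1  1  1
 H  0  0  0  1  1  1  1  1
 A  0  1  1  1  2  2  2  2
 P  0  1  1  2  2  2  2  2
 V  0  1  1  2  2  2  2  2
dp[6][7] = 2. One LCS (by backtracking along matches): PA.

2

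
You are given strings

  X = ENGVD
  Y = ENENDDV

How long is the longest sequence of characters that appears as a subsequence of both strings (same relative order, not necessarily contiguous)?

3

Pick E [1,3], then N [2,4], then V [4,7]; all 3 characters appear in both, in order. Since dp[5][7] = 3, nothing longer is possible.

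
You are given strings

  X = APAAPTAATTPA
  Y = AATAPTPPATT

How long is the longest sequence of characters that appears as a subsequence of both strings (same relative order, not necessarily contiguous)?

Let dp[i][j] be the LCS length of the first i characters of X and the first j characters of Y. dp[i][j] = dp[i-1][j-1]+1 when the i-th and j-th characters match, else max(dp[i-1][j], dp[i][j-1]).
    ·  A  A  T  A  P  T  P  P  A  T  T
 ·  0  0  0  0  0  0  0  0  0  0  0  0
 A  0  1  1  1  1  1  1  1  1  1  1  1
 P  0  1  1  1  1  2  2  2  2  2  2  2
 A  0  1  2  2  2  2  2  2  2  3  3  3
 A  0  1  2  2  3  3  3  3  3  3  3  3
 P  0  1  2  2  3  4  4  4  4  4  4  4
 T  0  1  2  3  3  4  5  5  5  5  5  5
 A  0  1  2  3  4  4  5  5  5  6  6  6
 A  0  1  2  3  4  4  5  5  5  6  6  6
 T  0  1  2  3  4  4  5  5  5  6  7  7
 T  0  1  2  3  4  4  5  5  5  6  7  8
 P  0  1  2  3  4  5  5  6  6  6  7  8
 A  0  1  2  3  4  5  5  6  6  7  7  8
dp[12][11] = 8. One LCS (by backtracking along matches): AAAPTATT.

8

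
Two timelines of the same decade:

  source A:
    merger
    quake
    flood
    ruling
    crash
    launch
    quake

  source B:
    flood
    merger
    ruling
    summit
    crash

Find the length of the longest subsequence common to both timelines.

Match merger (source A #1, source B #2) → ruling (source A #4, source B #3) → crash (source A #5, source B #5) — 3 events in the same relative order in both. The LCS DP gives dp[7][5] = 3, so this is optimal.

3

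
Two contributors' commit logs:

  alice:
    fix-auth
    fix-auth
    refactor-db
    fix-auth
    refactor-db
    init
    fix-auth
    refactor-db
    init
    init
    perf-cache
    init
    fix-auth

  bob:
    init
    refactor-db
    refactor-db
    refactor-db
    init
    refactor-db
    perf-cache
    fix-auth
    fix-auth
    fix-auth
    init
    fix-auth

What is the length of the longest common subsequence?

Match refactor-db [3,3], then refactor-db [5,4], then init [6,5], then refactor-db [8,6], then perf-cache [11,7], then init [12,11], then fix-auth [13,12] — 7 commits in the same relative order in both. dp[13][12] = 7 confirms this is the maximum.

7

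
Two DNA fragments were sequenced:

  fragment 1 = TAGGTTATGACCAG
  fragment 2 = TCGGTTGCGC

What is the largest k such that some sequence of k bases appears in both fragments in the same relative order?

8

Let dp[i][j] be the LCS length of the first i bases of fragment 1 and the first j bases of fragment 2. dp[i][j] = dp[i-1][j-1]+1 when the i-th and j-th bases match, else max(dp[i-1][j], dp[i][j-1]).
    ·  T  C  G  G  T  T  G  C  G  C
 ·  0  0  0  0  0  0  0  0  0  0  0
 T  0  1  1  1  1  1  1  1  1  1  1
 A  0  1  1  1  1  1  1  1  1  1  1
 G  0  1  1  2  2  2  2  2  2  2  2
 G  0  1  1  2  3  3  3  3  3  3  3
 T  0  1  1  2  3  4  4  4  4  4  4
 T  0  1  1  2  3  4  5  5  5  5  5
 A  0  1  1  2  3  4  5  5  5  5  5
 T  0  1  1  2  3  4  5  5  5  5  5
 G  0  1  1  2  3  4  5  6  6  6  6
 A  0  1  1  2  3  4  5  6  6  6  6
 C  0  1  2  2  3  4  5  6  7  7  7
 C  0  1  2  2  3  4  5  6  7  7  8
 A  0  1  2  2  3  4  5  6  7  7  8
 G  0  1  2  3  3  4  5  6  7  8  8
dp[14][10] = 8. One LCS (by backtracking along matches): TGGTTGCC.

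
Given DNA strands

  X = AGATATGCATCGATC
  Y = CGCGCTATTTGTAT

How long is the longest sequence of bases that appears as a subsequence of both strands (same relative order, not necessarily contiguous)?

8

One common subsequence of length 8: G (X #2, Y #4) → A (X #3, Y #7) → T (X #4, Y #9) → T (X #6, Y #10) → G (X #7, Y #11) → T (X #10, Y #12) → A (X #13, Y #13) → T (X #14, Y #14). The LCS DP gives dp[15][14] = 8, so this is optimal.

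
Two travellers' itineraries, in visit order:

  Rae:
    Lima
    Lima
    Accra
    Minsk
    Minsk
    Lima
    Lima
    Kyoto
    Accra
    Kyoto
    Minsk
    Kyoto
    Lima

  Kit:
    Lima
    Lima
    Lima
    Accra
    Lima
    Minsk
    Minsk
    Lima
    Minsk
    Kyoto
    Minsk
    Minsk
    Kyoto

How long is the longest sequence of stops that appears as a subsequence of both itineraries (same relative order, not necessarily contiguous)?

9

Pick Lima (Rae #1, Kit #2), then Lima (Rae #2, Kit #3), then Accra (Rae #3, Kit #4), then Minsk (Rae #4, Kit #6), then Minsk (Rae #5, Kit #7), then Lima (Rae #6, Kit #8), then Kyoto (Rae #8, Kit #10), then Minsk (Rae #11, Kit #12), then Kyoto (Rae #12, Kit #13); all 9 stops appear in both, in order. dp[13][13] = 9 confirms this is the maximum.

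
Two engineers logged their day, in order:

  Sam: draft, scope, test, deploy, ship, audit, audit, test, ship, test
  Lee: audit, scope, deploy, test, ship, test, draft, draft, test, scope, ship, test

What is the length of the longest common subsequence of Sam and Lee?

Match scope at Sam[2]=Lee[2], then test at Sam[3]=Lee[4], then ship at Sam[5]=Lee[5], then test at Sam[8]=Lee[9], then ship at Sam[9]=Lee[11], then test at Sam[10]=Lee[12] — 6 tasks in the same relative order in both. The LCS DP gives dp[10][12] = 6, so this is optimal.

6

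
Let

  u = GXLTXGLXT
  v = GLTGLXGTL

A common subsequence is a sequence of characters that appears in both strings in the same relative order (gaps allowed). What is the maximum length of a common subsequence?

7

Let dp[i][j] be the LCS length of the first i characters of u and the first j characters of v. dp[i][j] = dp[i-1][j-1]+1 when the i-th and j-th characters match, else max(dp[i-1][j], dp[i][j-1]).
    ·  G  L  T  G  L  X  G  T  L
 ·  0  0  0  0  0  0  0  0  0  0
 G  0  1  1  1  1  1  1  1  1  1
 X  0  1  1  1  1  1  2  2  2  2
 L  0  1  2  2  2  2  2  2  2  3
 T  0  1  2  3  3  3  3  3  3  3
 X  0  1  2  3  3  3  4  4  4  4
 G  0  1  2  3  4  4  4  5  5  5
 L  0  1  2  3  4  5  5  5  5  6
 X  0  1  2  3  4  5  6  6  6  6
 T  0  1  2  3  4  5  6  6  7  7
dp[9][9] = 7. One LCS (by backtracking along matches): GLTGLXT.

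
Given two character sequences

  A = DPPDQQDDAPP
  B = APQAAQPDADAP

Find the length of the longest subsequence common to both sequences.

Let dp[i][j] be the LCS length of the first i characters of A and the first j characters of B. dp[i][j] = dp[i-1][j-1]+1 when the i-th and j-th characters match, else max(dp[i-1][j], dp[i][j-1]).
    ·  A  P  Q  A  A  Q  P  D  A  D  A  P
 ·  0  0  0  0  0  0  0  0  0  0  0  0  0
 D  0  0  0  0  0  0  0  0  1  1  1  1  1
 P  0  0  1  1  1  1  1  1  1  1  1  1  2
 P  0  0  1  1  1  1  1  2  2  2  2  2  2
 D  0  0  1  1  1  1  1  2  3  3  3  3  3
 Q  0  0  1  2  2  2  2  2  3  3  3  3  3
 Q  0  0  1  2  2  2  3  3  3  3  3  3  3
 D  0  0  1  2  2  2  3  3  4  4  4  4  4
 D  0  0  1  2  2  2  3  3  4  4  5  5  5
 A  0  1  1  2  3  3  3  3  4  5  5  6  6
 P  0  1  2  2  3  3  3  4  4  5  5  6  7
 P  0  1  2  2  3  3  3  4  4  5  5  6  7
dp[11][12] = 7. One LCS (by backtracking along matches): PQQDDAP.

7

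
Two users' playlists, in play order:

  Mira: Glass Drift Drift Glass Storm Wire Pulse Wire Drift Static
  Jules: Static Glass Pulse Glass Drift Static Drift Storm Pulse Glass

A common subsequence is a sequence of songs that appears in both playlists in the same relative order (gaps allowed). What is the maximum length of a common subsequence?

5

Match Glass at Mira[1]=Jules[4]; then Drift at Mira[2]=Jules[5]; then Drift at Mira[3]=Jules[7]; then Storm at Mira[5]=Jules[8]; then Pulse at Mira[7]=Jules[9] — 5 songs in the same relative order in both, and the DP table's final entry dp[10][10] is also 5, so no common subsequence is longer.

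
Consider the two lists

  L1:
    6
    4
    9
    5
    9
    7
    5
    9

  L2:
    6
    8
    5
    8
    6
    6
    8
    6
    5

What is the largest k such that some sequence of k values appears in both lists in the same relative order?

Pick 6 [1,1], 5 [4,3], 5 [7,9]; all 3 values appear in both, in order. Since dp[8][9] = 3, nothing longer is possible.

3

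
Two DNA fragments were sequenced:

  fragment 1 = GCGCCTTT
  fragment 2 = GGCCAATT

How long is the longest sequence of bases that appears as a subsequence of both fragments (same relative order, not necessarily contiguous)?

Match G at fragment 1[1]=fragment 2[1] → G at fragment 1[3]=fragment 2[2] → C at fragment 1[4]=fragment 2[3] → C at fragment 1[5]=fragment 2[4] → T at fragment 1[7]=fragment 2[7] → T at fragment 1[8]=fragment 2[8] — 6 bases in the same relative order in both. The LCS DP gives dp[8][8] = 6, so this is optimal.

6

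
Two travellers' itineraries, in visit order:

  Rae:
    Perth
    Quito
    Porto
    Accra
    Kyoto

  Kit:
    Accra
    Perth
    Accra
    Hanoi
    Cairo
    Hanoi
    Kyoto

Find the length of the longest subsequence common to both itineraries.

One common subsequence of length 3: Perth (Rae #1, Kit #2) → Accra (Rae #4, Kit #3) → Kyoto (Rae #5, Kit #7). dp[5][7] = 3 confirms this is the maximum.

3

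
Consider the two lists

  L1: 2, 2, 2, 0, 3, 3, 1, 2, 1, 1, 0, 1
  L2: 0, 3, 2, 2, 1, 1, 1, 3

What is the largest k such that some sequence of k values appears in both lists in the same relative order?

6

Pick 0 at L1[4]=L2[1]; then 3 at L1[5]=L2[2]; then 2 at L1[8]=L2[4]; then 1 at L1[9]=L2[5]; then 1 at L1[10]=L2[6]; then 1 at L1[12]=L2[7]; all 6 values appear in both, in order. dp[12][8] = 6 confirms this is the maximum.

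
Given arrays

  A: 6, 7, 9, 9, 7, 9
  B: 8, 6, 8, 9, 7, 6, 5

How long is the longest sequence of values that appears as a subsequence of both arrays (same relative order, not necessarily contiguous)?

3

Let dp[i][j] be the LCS length of the first i values of A and the first j values of B. dp[i][j] = dp[i-1][j-1]+1 when the i-th and j-th values match, else max(dp[i-1][j], dp[i][j-1]).
    ·  8  6  8  9  7  6  5
 ·  0  0  0  0  0  0  0  0
 6  0  0  1  1  1  1  1  1
 7  0  0  1  1  1  2  2  2
 9  0  0  1  1  2  2  2  2
 9  0  0  1  1  2  2  2  2
 7  0  0  1  1  2  3  3  3
 9  0  0  1  1  2  3  3  3
dp[6][7] = 3. One LCS (by backtracking along matches): 6, 9, 7.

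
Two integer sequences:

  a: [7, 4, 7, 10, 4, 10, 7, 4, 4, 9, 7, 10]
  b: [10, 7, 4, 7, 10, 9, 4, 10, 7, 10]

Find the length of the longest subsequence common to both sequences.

8

Taking 7 [1,2]; then 4 [2,3]; then 7 [3,4]; then 10 [4,5]; then 4 [5,7]; then 10 [6,8]; then 7 [11,9]; then 10 [12,10] gives a common subsequence of length 8. dp[12][10] = 8 confirms this is the maximum.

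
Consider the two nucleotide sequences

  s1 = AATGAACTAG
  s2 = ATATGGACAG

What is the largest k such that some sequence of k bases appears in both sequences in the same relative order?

Match A [1,1] → A [2,3] → T [3,4] → G [4,6] → A [6,7] → C [7,8] → A [9,9] → G [10,10] — 8 bases in the same relative order in both, and the DP table's final entry dp[10][10] is also 8, so no common subsequence is longer.

8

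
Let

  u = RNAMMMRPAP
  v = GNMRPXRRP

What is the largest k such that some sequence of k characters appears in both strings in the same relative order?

5

Pick N [2,2], M [6,3], R [7,4], P [8,5], P [10,9]; all 5 characters appear in both, in order. dp[10][9] = 5 confirms this is the maximum.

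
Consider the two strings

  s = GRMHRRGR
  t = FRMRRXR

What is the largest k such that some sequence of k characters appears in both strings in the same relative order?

5

Taking R (s #2, t #2) → M (s #3, t #3) → R (s #5, t #4) → R (s #6, t #5) → R (s #8, t #7) gives a common subsequence of length 5. The LCS DP gives dp[8][7] = 5, so this is optimal.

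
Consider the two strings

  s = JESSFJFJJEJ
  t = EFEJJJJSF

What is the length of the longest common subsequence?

6

Let dp[i][j] be the LCS length of the first i characters of s and the first j characters of t. dp[i][j] = dp[i-1][j-1]+1 when the i-th and j-th characters match, else max(dp[i-1][j], dp[i][j-1]).
    ·  E  F  E  J  J  J  J  S  F
 ·  0  0  0  0  0  0  0  0  0  0
 J  0  0  0  0  1  1  1  1  1  1
 E  0  1  1  1  1  1  1  1  1  1
 S  0  1  1  1  1  1  1  1  2  2
 S  0  1  1  1  1  1  1  1  2  2
 F  0  1  2  2  2  2  2  2  2  3
 J  0  1  2  2  3  3  3  3  3  3
 F  0  1  2  2  3  3  3  3  3  4
 J  0  1  2  2  3  4  4  4  4  4
 J  0  1  2  2  3  4  5  5  5  5
 E  0  1  2  3  3  4  5  5  5  5
 J  0  1  2  3  4  4  5  6  6  6
dp[11][9] = 6. One LCS (by backtracking along matches): EFJJJJ.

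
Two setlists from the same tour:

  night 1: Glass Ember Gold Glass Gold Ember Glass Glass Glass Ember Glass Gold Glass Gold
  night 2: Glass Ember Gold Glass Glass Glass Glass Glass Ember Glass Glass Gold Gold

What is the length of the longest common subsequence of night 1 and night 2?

11

Match Glass [1,1], Ember [2,2], Gold [3,3], Glass [4,5], Glass [7,6], Glass [8,7], Glass [9,8], Ember [10,9], Glass [11,11], Gold [12,12], Gold [14,13] — 11 songs in the same relative order in both. dp[14][13] = 11 confirms this is the maximum.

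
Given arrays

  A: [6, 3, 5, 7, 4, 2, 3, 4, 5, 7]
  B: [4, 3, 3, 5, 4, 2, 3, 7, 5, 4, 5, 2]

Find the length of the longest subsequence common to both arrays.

7

Let dp[i][j] be the LCS length of the first i values of A and the first j values of B. dp[i][j] = dp[i-1][j-1]+1 when the i-th and j-th values match, else max(dp[i-1][j], dp[i][j-1]).
    ·  4  3  3  5  4  2  3  7  5  4  5  2
 ·  0  0  0  0  0  0  0  0  0  0  0  0  0
 6  0  0  0  0  0  0  0  0  0  0  0  0  0
 3  0  0  1  1  1  1  1  1  1  1  1  1  1
 5  0  0  1  1  2  2  2  2  2  2  2  2  2
 7  0  0  1  1  2  2  2  2  3  3  3  3  3
 4  0  1  1  1  2  3  3  3  3  3  4  4  4
 2  0  1  1  1  2  3  4  4  4  4  4  4  5
 3  0  1  2  2  2  3  4  5  5  5  5  5  5
 4  0  1  2  2  2  3  4  5  5  5  6  6  6
 5  0  1  2  2  3  3  4  5  5  6  6  7  7
 7  0  1  2  2  3  3  4  5  6  6  6  7  7
dp[10][12] = 7. One LCS (by backtracking along matches): 3, 5, 4, 2, 3, 4, 5.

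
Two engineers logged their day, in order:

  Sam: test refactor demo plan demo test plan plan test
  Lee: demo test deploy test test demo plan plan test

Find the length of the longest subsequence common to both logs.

5

Pick test (Sam #1, Lee #5) → demo (Sam #5, Lee #6) → plan (Sam #7, Lee #7) → plan (Sam #8, Lee #8) → test (Sam #9, Lee #9); all 5 tasks appear in both, in order. Since dp[9][9] = 5, nothing longer is possible.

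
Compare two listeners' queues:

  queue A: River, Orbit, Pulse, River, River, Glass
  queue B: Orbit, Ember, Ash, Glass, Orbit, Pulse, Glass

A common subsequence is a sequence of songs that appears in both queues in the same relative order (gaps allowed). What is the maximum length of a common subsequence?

3

One common subsequence of length 3: Orbit [2,5]; then Pulse [3,6]; then Glass [6,7]. The LCS DP gives dp[6][7] = 3, so this is optimal.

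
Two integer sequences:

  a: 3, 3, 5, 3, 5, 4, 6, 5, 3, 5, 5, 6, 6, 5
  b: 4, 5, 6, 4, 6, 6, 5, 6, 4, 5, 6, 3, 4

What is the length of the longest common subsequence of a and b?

6

Pick 5 [3,2], 4 [6,4], 6 [7,6], 5 [8,7], 5 [11,10], 6 [12,11]; all 6 values appear in both, in order. The LCS DP gives dp[14][13] = 6, so this is optimal.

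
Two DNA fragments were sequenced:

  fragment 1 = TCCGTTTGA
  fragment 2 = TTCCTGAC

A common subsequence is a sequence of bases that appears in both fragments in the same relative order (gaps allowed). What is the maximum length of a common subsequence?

6

Let dp[i][j] be the LCS length of the first i bases of fragment 1 and the first j bases of fragment 2. dp[i][j] = dp[i-1][j-1]+1 when the i-th and j-th bases match, else max(dp[i-1][j], dp[i][j-1]).
    ·  T  T  C  C  T  G  A  C
 ·  0  0  0  0  0  0  0  0  0
 T  0  1  1  1  1  1  1  1  1
 C  0  1  1  2  2  2  2  2  2
 C  0  1  1  2  3  3  3  3  3
 G  0  1  1  2  3  3  4  4  4
 T  0  1  2  2  3  4  4  4  4
 T  0  1  2  2  3  4  4  4  4
 T  0  1  2  2  3  4  4  4  4
 G  0  1  2  2  3  4  5  5  5
 A  0  1  2  2  3  4  5  6  6
dp[9][8] = 6. One LCS (by backtracking along matches): TCCTGA.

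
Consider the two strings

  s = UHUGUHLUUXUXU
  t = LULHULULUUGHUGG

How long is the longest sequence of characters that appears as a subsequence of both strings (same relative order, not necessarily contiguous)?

Pick U (s #1, t #2); then H (s #2, t #4); then U (s #3, t #5); then U (s #5, t #7); then L (s #7, t #8); then U (s #8, t #9); then U (s #9, t #10); then U (s #11, t #13); all 8 characters appear in both, in order. The LCS DP gives dp[13][15] = 8, so this is optimal.

8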